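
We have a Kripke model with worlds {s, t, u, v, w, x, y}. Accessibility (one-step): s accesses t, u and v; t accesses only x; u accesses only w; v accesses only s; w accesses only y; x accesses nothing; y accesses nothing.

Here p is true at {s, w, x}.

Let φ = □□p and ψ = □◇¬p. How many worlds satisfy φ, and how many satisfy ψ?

5 and 4

For □□p:
s: successors {t, u, v}; □p there: t:T, u:T, v:T. ✓
t: successors {x}; □p there: x:T. ✓
u: successors {w}; □p there: w:F. ✗
v: successors {s}; □p there: s:F. ✗
w: successors {y}; □p there: y:T. ✓
x: no successors, so □□p holds vacuously. ✓
y: no successors, so □□p holds vacuously. ✓
— 5 worlds.
For □◇¬p:
s: successors {t, u, v}; ◇¬p there: t:F, u:F, v:F. ✗
t: successors {x}; ◇¬p there: x:F. ✗
u: successors {w}; ◇¬p there: w:T. ✓
v: successors {s}; ◇¬p there: s:T. ✓
w: successors {y}; ◇¬p there: y:F. ✗
x: no successors, so □◇¬p holds vacuously. ✓
y: no successors, so □◇¬p holds vacuously. ✓
— 4 worlds.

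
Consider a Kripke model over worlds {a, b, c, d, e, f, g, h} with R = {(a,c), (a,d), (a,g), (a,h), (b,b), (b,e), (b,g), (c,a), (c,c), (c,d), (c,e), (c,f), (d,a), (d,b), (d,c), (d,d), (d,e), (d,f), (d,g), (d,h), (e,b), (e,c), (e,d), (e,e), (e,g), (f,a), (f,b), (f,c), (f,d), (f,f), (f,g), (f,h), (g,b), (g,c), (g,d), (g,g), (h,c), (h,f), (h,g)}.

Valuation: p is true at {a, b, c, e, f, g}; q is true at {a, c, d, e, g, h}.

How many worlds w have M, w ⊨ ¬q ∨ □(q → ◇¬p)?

a: ¬q is F, □(q → ◇¬p) is F. ✗
b: ¬q is T, □(q → ◇¬p) is T. ✓
c: ¬q is F, □(q → ◇¬p) is T. ✓
d: ¬q is F, □(q → ◇¬p) is F. ✗
e: ¬q is F, □(q → ◇¬p) is T. ✓
f: ¬q is T, □(q → ◇¬p) is F. ✓
g: ¬q is F, □(q → ◇¬p) is T. ✓
h: ¬q is F, □(q → ◇¬p) is T. ✓
Satisfying worlds: {b, c, e, f, g, h}.

6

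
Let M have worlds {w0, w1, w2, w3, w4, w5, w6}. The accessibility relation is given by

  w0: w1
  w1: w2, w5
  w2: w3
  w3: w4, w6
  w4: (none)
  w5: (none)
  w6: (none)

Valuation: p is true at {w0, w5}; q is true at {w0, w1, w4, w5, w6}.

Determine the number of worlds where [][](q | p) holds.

5

w0: successors {w1}; [](q | p) there: w1:F. ✗
w1: successors {w2, w5}; [](q | p) there: w2:F, w5:T. ✗
w2: successors {w3}; [](q | p) there: w3:T. ✓
w3: successors {w4, w6}; [](q | p) there: w4:T, w6:T. ✓
w4: no successors, so [][](q | p) holds vacuously. ✓
w5: no successors, so [][](q | p) holds vacuously. ✓
w6: no successors, so [][](q | p) holds vacuously. ✓
Satisfying worlds: {w2, w3, w4, w5, w6}.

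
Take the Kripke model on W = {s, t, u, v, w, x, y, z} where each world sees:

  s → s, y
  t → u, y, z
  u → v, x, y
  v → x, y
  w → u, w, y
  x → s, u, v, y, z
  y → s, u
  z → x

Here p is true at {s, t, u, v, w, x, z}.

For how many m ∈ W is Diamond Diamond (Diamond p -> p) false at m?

s: successors {s, y}; Diamond (Diamond p -> p) there: s:T, y:T. ✓
t: successors {u, y, z}; Diamond (Diamond p -> p) there: u:T, y:T, z:T. ✓
u: successors {v, x, y}; Diamond (Diamond p -> p) there: v:T, x:T, y:T. ✓
v: successors {x, y}; Diamond (Diamond p -> p) there: x:T, y:T. ✓
w: successors {u, w, y}; Diamond (Diamond p -> p) there: u:T, w:T, y:T. ✓
x: successors {s, u, v, y, z}; Diamond (Diamond p -> p) there: s:T, u:T, v:T, y:T, z:T. ✓
y: successors {s, u}; Diamond (Diamond p -> p) there: s:T, u:T. ✓
z: successors {x}; Diamond (Diamond p -> p) there: x:T. ✓
Satisfying worlds: {s, t, u, v, w, x, y, z}.
So Diamond Diamond (Diamond p -> p) fails at the other 0 worlds.

0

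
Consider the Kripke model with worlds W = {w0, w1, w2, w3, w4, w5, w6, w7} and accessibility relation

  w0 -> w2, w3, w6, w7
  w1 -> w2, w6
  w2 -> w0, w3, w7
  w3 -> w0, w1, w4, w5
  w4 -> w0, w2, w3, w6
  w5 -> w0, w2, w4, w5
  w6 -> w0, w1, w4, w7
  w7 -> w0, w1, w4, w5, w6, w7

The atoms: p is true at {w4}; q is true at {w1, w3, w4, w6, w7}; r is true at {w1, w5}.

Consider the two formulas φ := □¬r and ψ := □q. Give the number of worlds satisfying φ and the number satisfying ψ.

For □¬r:
w0: successors {w2, w3, w6, w7}; ¬r there: w2:T, w3:T, w6:T, w7:T. ✓
w1: successors {w2, w6}; ¬r there: w2:T, w6:T. ✓
w2: successors {w0, w3, w7}; ¬r there: w0:T, w3:T, w7:T. ✓
w3: successors {w0, w1, w4, w5}; ¬r there: w0:T, w1:F, w4:T, w5:F. ✗
w4: successors {w0, w2, w3, w6}; ¬r there: w0:T, w2:T, w3:T, w6:T. ✓
w5: successors {w0, w2, w4, w5}; ¬r there: w0:T, w2:T, w4:T, w5:F. ✗
w6: successors {w0, w1, w4, w7}; ¬r there: w0:T, w1:F, w4:T, w7:T. ✗
w7: successors {w0, w1, w4, w5, w6, w7}; ¬r there: w0:T, w1:F, w4:T, w5:F, w6:T, w7:T. ✗
— 4 worlds.
For □q:
w0: successors {w2, w3, w6, w7}; q there: w2:F, w3:T, w6:T, w7:T. ✗
w1: successors {w2, w6}; q there: w2:F, w6:T. ✗
w2: successors {w0, w3, w7}; q there: w0:F, w3:T, w7:T. ✗
w3: successors {w0, w1, w4, w5}; q there: w0:F, w1:T, w4:T, w5:F. ✗
w4: successors {w0, w2, w3, w6}; q there: w0:F, w2:F, w3:T, w6:T. ✗
w5: successors {w0, w2, w4, w5}; q there: w0:F, w2:F, w4:T, w5:F. ✗
w6: successors {w0, w1, w4, w7}; q there: w0:F, w1:T, w4:T, w7:T. ✗
w7: successors {w0, w1, w4, w5, w6, w7}; q there: w0:F, w1:T, w4:T, w5:F, w6:T, w7:T. ✗
— 0 worlds.

4 and 0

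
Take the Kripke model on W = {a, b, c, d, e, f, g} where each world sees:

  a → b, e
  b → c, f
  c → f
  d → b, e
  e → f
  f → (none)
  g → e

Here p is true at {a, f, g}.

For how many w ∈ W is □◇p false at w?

3

a: successors {b, e}; ◇p there: b:T, e:T. ✓
b: successors {c, f}; ◇p there: c:T, f:F. ✗
c: successors {f}; ◇p there: f:F. ✗
d: successors {b, e}; ◇p there: b:T, e:T. ✓
e: successors {f}; ◇p there: f:F. ✗
f: no successors, so □◇p holds vacuously. ✓
g: successors {e}; ◇p there: e:T. ✓
Satisfying worlds: {a, d, f, g}.
So □◇p fails at the other 3 worlds.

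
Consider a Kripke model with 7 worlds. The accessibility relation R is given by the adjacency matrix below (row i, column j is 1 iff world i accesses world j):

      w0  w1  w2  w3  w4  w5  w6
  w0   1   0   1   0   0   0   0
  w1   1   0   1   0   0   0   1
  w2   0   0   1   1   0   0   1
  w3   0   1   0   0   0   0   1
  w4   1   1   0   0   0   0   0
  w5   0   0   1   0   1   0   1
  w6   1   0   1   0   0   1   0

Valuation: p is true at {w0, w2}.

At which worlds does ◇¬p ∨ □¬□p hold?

w0: ◇¬p is F, □¬□p is F. ✗
w1: ◇¬p is T, □¬□p is F. ✓
w2: ◇¬p is T, □¬□p is T. ✓
w3: ◇¬p is T, □¬□p is T. ✓
w4: ◇¬p is T, □¬□p is F. ✓
w5: ◇¬p is T, □¬□p is T. ✓
w6: ◇¬p is T, □¬□p is F. ✓

{w1, w2, w3, w4, w5, w6}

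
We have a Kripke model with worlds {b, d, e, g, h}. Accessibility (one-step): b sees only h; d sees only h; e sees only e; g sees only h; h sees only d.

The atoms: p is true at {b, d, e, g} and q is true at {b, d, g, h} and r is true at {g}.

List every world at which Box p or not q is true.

{e, h}

b: Box p is F, not q is F. ✗
d: Box p is F, not q is F. ✗
e: Box p is T, not q is T. ✓
g: Box p is F, not q is F. ✗
h: Box p is T, not q is F. ✓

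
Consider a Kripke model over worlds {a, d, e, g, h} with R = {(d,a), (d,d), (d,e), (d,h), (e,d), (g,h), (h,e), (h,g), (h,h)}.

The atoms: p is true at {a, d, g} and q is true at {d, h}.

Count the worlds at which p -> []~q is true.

a: p is T, []~q is T. ✓
d: p is T, []~q is F. ✗
e: p is F, []~q is F. ✓
g: p is T, []~q is F. ✗
h: p is F, []~q is F. ✓
Satisfying worlds: {a, e, h}.

3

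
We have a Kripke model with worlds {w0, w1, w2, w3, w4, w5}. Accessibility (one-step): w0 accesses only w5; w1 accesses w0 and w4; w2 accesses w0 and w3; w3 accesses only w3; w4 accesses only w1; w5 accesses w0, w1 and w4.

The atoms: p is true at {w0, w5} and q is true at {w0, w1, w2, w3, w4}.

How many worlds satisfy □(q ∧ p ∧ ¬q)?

0

w0: successors {w5}; q ∧ p ∧ ¬q there: w5:F. ✗
w1: successors {w0, w4}; q ∧ p ∧ ¬q there: w0:F, w4:F. ✗
w2: successors {w0, w3}; q ∧ p ∧ ¬q there: w0:F, w3:F. ✗
w3: successors {w3}; q ∧ p ∧ ¬q there: w3:F. ✗
w4: successors {w1}; q ∧ p ∧ ¬q there: w1:F. ✗
w5: successors {w0, w1, w4}; q ∧ p ∧ ¬q there: w0:F, w1:F, w4:F. ✗
Satisfying worlds: ∅.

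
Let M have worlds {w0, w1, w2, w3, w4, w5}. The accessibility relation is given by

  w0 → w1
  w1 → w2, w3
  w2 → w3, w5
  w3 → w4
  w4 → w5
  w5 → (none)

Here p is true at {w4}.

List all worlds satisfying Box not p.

{w0, w1, w2, w4, w5}

w0: successors {w1}; not p there: w1:T. ✓
w1: successors {w2, w3}; not p there: w2:T, w3:T. ✓
w2: successors {w3, w5}; not p there: w3:T, w5:T. ✓
w3: successors {w4}; not p there: w4:F. ✗
w4: successors {w5}; not p there: w5:T. ✓
w5: no successors, so Box not p holds vacuously. ✓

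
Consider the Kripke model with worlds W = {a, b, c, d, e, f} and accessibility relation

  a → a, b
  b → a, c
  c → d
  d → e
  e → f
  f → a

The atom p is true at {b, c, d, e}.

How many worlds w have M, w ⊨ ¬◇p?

a: ◇p is T. ✗
b: ◇p is T. ✗
c: ◇p is T. ✗
d: ◇p is T. ✗
e: ◇p is F. ✓
f: ◇p is F. ✓
Satisfying worlds: {e, f}.

2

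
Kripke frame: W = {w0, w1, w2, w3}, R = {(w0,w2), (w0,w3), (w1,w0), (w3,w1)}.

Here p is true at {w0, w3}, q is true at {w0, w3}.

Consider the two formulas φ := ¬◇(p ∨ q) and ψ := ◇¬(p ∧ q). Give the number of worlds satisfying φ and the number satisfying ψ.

2 and 2

For ¬◇(p ∨ q):
w0: ◇(p ∨ q) is T. ✗
w1: ◇(p ∨ q) is T. ✗
w2: ◇(p ∨ q) is F. ✓
w3: ◇(p ∨ q) is F. ✓
— 2 worlds.
For ◇¬(p ∧ q):
w0: successors {w2, w3}; ¬(p ∧ q) there: w2:T, w3:F. ✓
w1: successors {w0}; ¬(p ∧ q) there: w0:F. ✗
w2: no successors, so ◇¬(p ∧ q) fails. ✗
w3: successors {w1}; ¬(p ∧ q) there: w1:T. ✓
— 2 worlds.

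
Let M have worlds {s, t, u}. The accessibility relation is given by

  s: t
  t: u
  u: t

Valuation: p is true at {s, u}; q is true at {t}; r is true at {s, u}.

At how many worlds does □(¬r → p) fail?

s: successors {t}; ¬r → p there: t:F. ✗
t: successors {u}; ¬r → p there: u:T. ✓
u: successors {t}; ¬r → p there: t:F. ✗
Satisfying worlds: {t}.
So □(¬r → p) fails at the other 2 worlds.

2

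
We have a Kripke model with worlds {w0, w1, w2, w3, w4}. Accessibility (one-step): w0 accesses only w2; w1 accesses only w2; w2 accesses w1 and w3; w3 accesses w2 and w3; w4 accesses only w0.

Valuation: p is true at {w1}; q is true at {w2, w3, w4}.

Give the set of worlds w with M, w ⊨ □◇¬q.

w0: successors {w2}; ◇¬q there: w2:T. ✓
w1: successors {w2}; ◇¬q there: w2:T. ✓
w2: successors {w1, w3}; ◇¬q there: w1:F, w3:F. ✗
w3: successors {w2, w3}; ◇¬q there: w2:T, w3:F. ✗
w4: successors {w0}; ◇¬q there: w0:F. ✗

{w0, w1}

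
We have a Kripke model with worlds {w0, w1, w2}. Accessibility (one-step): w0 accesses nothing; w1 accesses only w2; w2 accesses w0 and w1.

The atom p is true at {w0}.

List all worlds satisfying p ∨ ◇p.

w0: p is T, ◇p is F. ✓
w1: p is F, ◇p is F. ✗
w2: p is F, ◇p is T. ✓

{w0, w2}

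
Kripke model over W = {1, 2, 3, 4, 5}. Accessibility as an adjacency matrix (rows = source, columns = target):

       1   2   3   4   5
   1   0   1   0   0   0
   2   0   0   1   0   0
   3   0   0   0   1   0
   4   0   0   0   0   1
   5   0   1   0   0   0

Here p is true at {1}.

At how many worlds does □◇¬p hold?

5

1: successors {2}; ◇¬p there: 2:T. ✓
2: successors {3}; ◇¬p there: 3:T. ✓
3: successors {4}; ◇¬p there: 4:T. ✓
4: successors {5}; ◇¬p there: 5:T. ✓
5: successors {2}; ◇¬p there: 2:T. ✓
Satisfying worlds: {1, 2, 3, 4, 5}.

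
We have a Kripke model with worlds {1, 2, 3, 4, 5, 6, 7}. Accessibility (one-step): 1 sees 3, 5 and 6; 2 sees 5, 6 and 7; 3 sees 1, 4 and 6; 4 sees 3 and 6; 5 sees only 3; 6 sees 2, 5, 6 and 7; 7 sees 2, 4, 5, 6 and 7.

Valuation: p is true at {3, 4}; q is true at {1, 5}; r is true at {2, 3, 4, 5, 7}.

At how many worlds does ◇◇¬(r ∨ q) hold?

1: successors {3, 5, 6}; ◇¬(r ∨ q) there: 3:T, 5:F, 6:T. ✓
2: successors {5, 6, 7}; ◇¬(r ∨ q) there: 5:F, 6:T, 7:T. ✓
3: successors {1, 4, 6}; ◇¬(r ∨ q) there: 1:T, 4:T, 6:T. ✓
4: successors {3, 6}; ◇¬(r ∨ q) there: 3:T, 6:T. ✓
5: successors {3}; ◇¬(r ∨ q) there: 3:T. ✓
6: successors {2, 5, 6, 7}; ◇¬(r ∨ q) there: 2:T, 5:F, 6:T, 7:T. ✓
7: successors {2, 4, 5, 6, 7}; ◇¬(r ∨ q) there: 2:T, 4:T, 5:F, 6:T, 7:T. ✓
Satisfying worlds: {1, 2, 3, 4, 5, 6, 7}.

7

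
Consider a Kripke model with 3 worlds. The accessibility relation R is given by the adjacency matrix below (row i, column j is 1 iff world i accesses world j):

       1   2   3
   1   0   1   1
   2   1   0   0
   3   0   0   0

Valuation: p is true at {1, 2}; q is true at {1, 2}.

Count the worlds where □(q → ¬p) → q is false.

1: □(q → ¬p) is F, q is T. ✓
2: □(q → ¬p) is F, q is T. ✓
3: □(q → ¬p) is T, q is F. ✗
Satisfying worlds: {1, 2}.
So □(q → ¬p) → q fails at the other 1 world.

1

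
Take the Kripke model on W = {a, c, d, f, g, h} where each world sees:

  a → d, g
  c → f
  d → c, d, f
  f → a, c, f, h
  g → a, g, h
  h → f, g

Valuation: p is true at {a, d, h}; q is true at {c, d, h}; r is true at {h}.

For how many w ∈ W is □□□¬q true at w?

a: successors {d, g}; □□¬q there: d:F, g:F. ✗
c: successors {f}; □□¬q there: f:F. ✗
d: successors {c, d, f}; □□¬q there: c:F, d:F, f:F. ✗
f: successors {a, c, f, h}; □□¬q there: a:F, c:F, f:F, h:F. ✗
g: successors {a, g, h}; □□¬q there: a:F, g:F, h:F. ✗
h: successors {f, g}; □□¬q there: f:F, g:F. ✗
Satisfying worlds: ∅.

0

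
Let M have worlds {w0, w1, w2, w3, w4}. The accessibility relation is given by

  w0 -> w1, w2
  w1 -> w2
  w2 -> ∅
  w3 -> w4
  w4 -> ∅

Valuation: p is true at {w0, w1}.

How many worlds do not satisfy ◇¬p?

w0: successors {w1, w2}; ¬p there: w1:F, w2:T. ✓
w1: successors {w2}; ¬p there: w2:T. ✓
w2: no successors, so ◇¬p fails. ✗
w3: successors {w4}; ¬p there: w4:T. ✓
w4: no successors, so ◇¬p fails. ✗
Satisfying worlds: {w0, w1, w3}.
So ◇¬p fails at the other 2 worlds.

2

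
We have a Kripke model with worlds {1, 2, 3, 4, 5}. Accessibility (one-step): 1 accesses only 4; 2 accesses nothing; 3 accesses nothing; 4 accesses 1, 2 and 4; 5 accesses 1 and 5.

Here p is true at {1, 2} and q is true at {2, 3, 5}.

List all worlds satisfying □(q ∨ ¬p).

1: successors {4}; q ∨ ¬p there: 4:T. ✓
2: no successors, so □(q ∨ ¬p) holds vacuously. ✓
3: no successors, so □(q ∨ ¬p) holds vacuously. ✓
4: successors {1, 2, 4}; q ∨ ¬p there: 1:F, 2:T, 4:T. ✗
5: successors {1, 5}; q ∨ ¬p there: 1:F, 5:T. ✗

{1, 2, 3}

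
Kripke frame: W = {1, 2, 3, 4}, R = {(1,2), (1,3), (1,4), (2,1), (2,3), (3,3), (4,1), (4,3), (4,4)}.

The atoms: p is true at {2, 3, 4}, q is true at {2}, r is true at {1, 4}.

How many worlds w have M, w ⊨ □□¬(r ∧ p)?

1

1: successors {2, 3, 4}; □¬(r ∧ p) there: 2:T, 3:T, 4:F. ✗
2: successors {1, 3}; □¬(r ∧ p) there: 1:F, 3:T. ✗
3: successors {3}; □¬(r ∧ p) there: 3:T. ✓
4: successors {1, 3, 4}; □¬(r ∧ p) there: 1:F, 3:T, 4:F. ✗
Satisfying worlds: {3}.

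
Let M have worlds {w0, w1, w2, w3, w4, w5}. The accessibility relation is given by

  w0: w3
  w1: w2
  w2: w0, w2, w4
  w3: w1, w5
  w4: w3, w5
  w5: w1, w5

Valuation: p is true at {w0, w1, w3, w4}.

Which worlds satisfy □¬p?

w0: successors {w3}; ¬p there: w3:F. ✗
w1: successors {w2}; ¬p there: w2:T. ✓
w2: successors {w0, w2, w4}; ¬p there: w0:F, w2:T, w4:F. ✗
w3: successors {w1, w5}; ¬p there: w1:F, w5:T. ✗
w4: successors {w3, w5}; ¬p there: w3:F, w5:T. ✗
w5: successors {w1, w5}; ¬p there: w1:F, w5:T. ✗

{w1}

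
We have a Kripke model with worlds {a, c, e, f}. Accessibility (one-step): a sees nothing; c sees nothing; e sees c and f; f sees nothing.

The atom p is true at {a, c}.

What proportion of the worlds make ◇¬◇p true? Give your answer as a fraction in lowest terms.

a: no successors, so ◇¬◇p fails. ✗
c: no successors, so ◇¬◇p fails. ✗
e: successors {c, f}; ¬◇p there: c:T, f:T. ✓
f: no successors, so ◇¬◇p fails. ✗
That's 1 of 4 worlds, so 1/4.

1/4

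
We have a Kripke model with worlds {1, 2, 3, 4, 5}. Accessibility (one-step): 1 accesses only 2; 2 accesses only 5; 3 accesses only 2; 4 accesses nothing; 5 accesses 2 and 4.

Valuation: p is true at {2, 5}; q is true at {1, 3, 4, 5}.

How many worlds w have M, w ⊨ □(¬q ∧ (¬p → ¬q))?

1: successors {2}; ¬q ∧ (¬p → ¬q) there: 2:T. ✓
2: successors {5}; ¬q ∧ (¬p → ¬q) there: 5:F. ✗
3: successors {2}; ¬q ∧ (¬p → ¬q) there: 2:T. ✓
4: no successors, so □(¬q ∧ (¬p → ¬q)) holds vacuously. ✓
5: successors {2, 4}; ¬q ∧ (¬p → ¬q) there: 2:T, 4:F. ✗
Satisfying worlds: {1, 3, 4}.

3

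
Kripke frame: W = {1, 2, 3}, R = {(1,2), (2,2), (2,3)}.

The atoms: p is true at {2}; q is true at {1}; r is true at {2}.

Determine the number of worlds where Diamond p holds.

2

1: successors {2}; p there: 2:T. ✓
2: successors {2, 3}; p there: 2:T, 3:F. ✓
3: no successors, so Diamond p fails. ✗
Satisfying worlds: {1, 2}.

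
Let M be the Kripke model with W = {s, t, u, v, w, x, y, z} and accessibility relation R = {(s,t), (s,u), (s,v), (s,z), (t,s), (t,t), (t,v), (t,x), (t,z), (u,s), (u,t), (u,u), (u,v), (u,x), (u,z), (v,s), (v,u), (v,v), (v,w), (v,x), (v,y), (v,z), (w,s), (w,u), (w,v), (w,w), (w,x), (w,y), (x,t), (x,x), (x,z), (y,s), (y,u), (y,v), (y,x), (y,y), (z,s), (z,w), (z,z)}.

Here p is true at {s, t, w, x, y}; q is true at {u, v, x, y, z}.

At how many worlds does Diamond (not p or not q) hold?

s: successors {t, u, v, z}; not p or not q there: t:T, u:T, v:T, z:T. ✓
t: successors {s, t, v, x, z}; not p or not q there: s:T, t:T, v:T, x:F, z:T. ✓
u: successors {s, t, u, v, x, z}; not p or not q there: s:T, t:T, u:T, v:T, x:F, z:T. ✓
v: successors {s, u, v, w, x, y, z}; not p or not q there: s:T, u:T, v:T, w:T, x:F, y:F, z:T. ✓
w: successors {s, u, v, w, x, y}; not p or not q there: s:T, u:T, v:T, w:T, x:F, y:F. ✓
x: successors {t, x, z}; not p or not q there: t:T, x:F, z:T. ✓
y: successors {s, u, v, x, y}; not p or not q there: s:T, u:T, v:T, x:F, y:F. ✓
z: successors {s, w, z}; not p or not q there: s:T, w:T, z:T. ✓
Satisfying worlds: {s, t, u, v, w, x, y, z}.

8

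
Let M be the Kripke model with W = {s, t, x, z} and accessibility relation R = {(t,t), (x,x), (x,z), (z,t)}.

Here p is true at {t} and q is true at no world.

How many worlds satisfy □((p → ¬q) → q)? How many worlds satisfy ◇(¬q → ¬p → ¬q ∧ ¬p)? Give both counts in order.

For □((p → ¬q) → q):
s: no successors, so □((p → ¬q) → q) holds vacuously. ✓
t: successors {t}; (p → ¬q) → q there: t:F. ✗
x: successors {x, z}; (p → ¬q) → q there: x:F, z:F. ✗
z: successors {t}; (p → ¬q) → q there: t:F. ✗
— 1 world.
For ◇(¬q → ¬p → ¬q ∧ ¬p):
s: no successors, so ◇(¬q → ¬p → ¬q ∧ ¬p) fails. ✗
t: successors {t}; ¬q → ¬p → ¬q ∧ ¬p there: t:T. ✓
x: successors {x, z}; ¬q → ¬p → ¬q ∧ ¬p there: x:T, z:T. ✓
z: successors {t}; ¬q → ¬p → ¬q ∧ ¬p there: t:T. ✓
— 3 worlds.

1 and 3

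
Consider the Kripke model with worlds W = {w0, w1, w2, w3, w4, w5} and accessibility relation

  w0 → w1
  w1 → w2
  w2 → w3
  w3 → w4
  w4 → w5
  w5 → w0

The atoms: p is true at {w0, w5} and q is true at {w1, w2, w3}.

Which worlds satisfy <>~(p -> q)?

w0: successors {w1}; ~(p -> q) there: w1:F. ✗
w1: successors {w2}; ~(p -> q) there: w2:F. ✗
w2: successors {w3}; ~(p -> q) there: w3:F. ✗
w3: successors {w4}; ~(p -> q) there: w4:F. ✗
w4: successors {w5}; ~(p -> q) there: w5:T. ✓
w5: successors {w0}; ~(p -> q) there: w0:T. ✓

{w4, w5}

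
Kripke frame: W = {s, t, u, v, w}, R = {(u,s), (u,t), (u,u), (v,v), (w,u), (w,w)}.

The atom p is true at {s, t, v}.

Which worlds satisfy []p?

s: no successors, so []p holds vacuously. ✓
t: no successors, so []p holds vacuously. ✓
u: successors {s, t, u}; p there: s:T, t:T, u:F. ✗
v: successors {v}; p there: v:T. ✓
w: successors {u, w}; p there: u:F, w:F. ✗

{s, t, v}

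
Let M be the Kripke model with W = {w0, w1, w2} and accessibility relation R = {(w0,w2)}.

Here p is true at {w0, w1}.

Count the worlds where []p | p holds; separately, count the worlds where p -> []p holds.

3 and 2

For []p | p:
w0: []p is F, p is T. ✓
w1: []p is T, p is T. ✓
w2: []p is T, p is F. ✓
— 3 worlds.
For p -> []p:
w0: p is T, []p is F. ✗
w1: p is T, []p is T. ✓
w2: p is F, []p is T. ✓
— 2 worlds.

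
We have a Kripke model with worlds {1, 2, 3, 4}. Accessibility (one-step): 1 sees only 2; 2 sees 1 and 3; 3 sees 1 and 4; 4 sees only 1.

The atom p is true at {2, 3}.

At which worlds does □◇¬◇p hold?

1: successors {2}; ◇¬◇p there: 2:T. ✓
2: successors {1, 3}; ◇¬◇p there: 1:F, 3:T. ✗
3: successors {1, 4}; ◇¬◇p there: 1:F, 4:F. ✗
4: successors {1}; ◇¬◇p there: 1:F. ✗

{1}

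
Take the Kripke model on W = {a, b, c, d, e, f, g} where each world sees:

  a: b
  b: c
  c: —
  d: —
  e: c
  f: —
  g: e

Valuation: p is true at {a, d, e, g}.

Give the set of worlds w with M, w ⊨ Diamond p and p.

a: Diamond p is F, p is T. ✗
b: Diamond p is F, p is F. ✗
c: Diamond p is F, p is F. ✗
d: Diamond p is F, p is T. ✗
e: Diamond p is F, p is T. ✗
f: Diamond p is F, p is F. ✗
g: Diamond p is T, p is T. ✓

{g}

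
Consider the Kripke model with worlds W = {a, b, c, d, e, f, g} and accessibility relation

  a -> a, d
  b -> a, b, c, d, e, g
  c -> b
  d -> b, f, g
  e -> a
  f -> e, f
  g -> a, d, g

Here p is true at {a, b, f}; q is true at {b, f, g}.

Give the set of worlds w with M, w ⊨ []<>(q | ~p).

{a, c, d, e, g}

a: successors {a, d}; <>(q | ~p) there: a:T, d:T. ✓
b: successors {a, b, c, d, e, g}; <>(q | ~p) there: a:T, b:T, c:T, d:T, e:F, g:T. ✗
c: successors {b}; <>(q | ~p) there: b:T. ✓
d: successors {b, f, g}; <>(q | ~p) there: b:T, f:T, g:T. ✓
e: successors {a}; <>(q | ~p) there: a:T. ✓
f: successors {e, f}; <>(q | ~p) there: e:F, f:T. ✗
g: successors {a, d, g}; <>(q | ~p) there: a:T, d:T, g:T. ✓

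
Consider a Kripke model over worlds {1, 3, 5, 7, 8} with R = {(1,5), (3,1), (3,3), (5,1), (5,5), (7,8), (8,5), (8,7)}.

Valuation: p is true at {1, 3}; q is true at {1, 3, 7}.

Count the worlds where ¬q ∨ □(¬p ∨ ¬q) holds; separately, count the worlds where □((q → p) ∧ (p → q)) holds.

4 and 4

For ¬q ∨ □(¬p ∨ ¬q):
1: ¬q is F, □(¬p ∨ ¬q) is T. ✓
3: ¬q is F, □(¬p ∨ ¬q) is F. ✗
5: ¬q is T, □(¬p ∨ ¬q) is F. ✓
7: ¬q is F, □(¬p ∨ ¬q) is T. ✓
8: ¬q is T, □(¬p ∨ ¬q) is T. ✓
— 4 worlds.
For □((q → p) ∧ (p → q)):
1: successors {5}; (q → p) ∧ (p → q) there: 5:T. ✓
3: successors {1, 3}; (q → p) ∧ (p → q) there: 1:T, 3:T. ✓
5: successors {1, 5}; (q → p) ∧ (p → q) there: 1:T, 5:T. ✓
7: successors {8}; (q → p) ∧ (p → q) there: 8:T. ✓
8: successors {5, 7}; (q → p) ∧ (p → q) there: 5:T, 7:F. ✗
— 4 worlds.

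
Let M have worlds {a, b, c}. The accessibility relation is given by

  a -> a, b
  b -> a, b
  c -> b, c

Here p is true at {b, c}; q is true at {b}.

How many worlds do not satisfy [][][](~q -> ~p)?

1

a: successors {a, b}; [][](~q -> ~p) there: a:T, b:T. ✓
b: successors {a, b}; [][](~q -> ~p) there: a:T, b:T. ✓
c: successors {b, c}; [][](~q -> ~p) there: b:T, c:F. ✗
Satisfying worlds: {a, b}.
So [][][](~q -> ~p) fails at the other 1 world.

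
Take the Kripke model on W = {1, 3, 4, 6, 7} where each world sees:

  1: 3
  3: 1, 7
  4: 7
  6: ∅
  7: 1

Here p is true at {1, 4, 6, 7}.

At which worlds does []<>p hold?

1: successors {3}; <>p there: 3:T. ✓
3: successors {1, 7}; <>p there: 1:F, 7:T. ✗
4: successors {7}; <>p there: 7:T. ✓
6: no successors, so []<>p holds vacuously. ✓
7: successors {1}; <>p there: 1:F. ✗

{1, 4, 6}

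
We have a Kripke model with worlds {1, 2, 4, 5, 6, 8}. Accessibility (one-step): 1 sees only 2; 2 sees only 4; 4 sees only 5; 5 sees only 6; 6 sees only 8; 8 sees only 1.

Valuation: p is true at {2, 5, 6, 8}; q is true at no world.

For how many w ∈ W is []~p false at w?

4

1: successors {2}; ~p there: 2:F. ✗
2: successors {4}; ~p there: 4:T. ✓
4: successors {5}; ~p there: 5:F. ✗
5: successors {6}; ~p there: 6:F. ✗
6: successors {8}; ~p there: 8:F. ✗
8: successors {1}; ~p there: 1:T. ✓
Satisfying worlds: {2, 8}.
So []~p fails at the other 4 worlds.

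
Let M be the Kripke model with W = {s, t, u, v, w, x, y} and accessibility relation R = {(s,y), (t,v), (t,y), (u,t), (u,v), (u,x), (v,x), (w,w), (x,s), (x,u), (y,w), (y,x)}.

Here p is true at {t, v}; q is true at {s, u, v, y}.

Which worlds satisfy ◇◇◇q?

{s, t, u, v, x, y}

s: successors {y}; ◇◇q there: y:T. ✓
t: successors {v, y}; ◇◇q there: v:T, y:T. ✓
u: successors {t, v, x}; ◇◇q there: t:F, v:T, x:T. ✓
v: successors {x}; ◇◇q there: x:T. ✓
w: successors {w}; ◇◇q there: w:F. ✗
x: successors {s, u}; ◇◇q there: s:F, u:T. ✓
y: successors {w, x}; ◇◇q there: w:F, x:T. ✓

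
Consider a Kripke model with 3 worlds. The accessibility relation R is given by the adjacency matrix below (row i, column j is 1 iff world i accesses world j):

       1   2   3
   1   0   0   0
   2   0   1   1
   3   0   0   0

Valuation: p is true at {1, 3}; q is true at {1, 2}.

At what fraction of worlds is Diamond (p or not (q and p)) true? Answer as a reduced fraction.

1: no successors, so Diamond (p or not (q and p)) fails. ✗
2: successors {2, 3}; p or not (q and p) there: 2:T, 3:T. ✓
3: no successors, so Diamond (p or not (q and p)) fails. ✗
That's 1 of 3 worlds, so 1/3.

1/3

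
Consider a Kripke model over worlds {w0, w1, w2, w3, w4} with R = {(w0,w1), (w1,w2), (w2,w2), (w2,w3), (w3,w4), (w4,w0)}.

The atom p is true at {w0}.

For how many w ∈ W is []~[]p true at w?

w0: successors {w1}; ~[]p there: w1:T. ✓
w1: successors {w2}; ~[]p there: w2:T. ✓
w2: successors {w2, w3}; ~[]p there: w2:T, w3:T. ✓
w3: successors {w4}; ~[]p there: w4:F. ✗
w4: successors {w0}; ~[]p there: w0:T. ✓
Satisfying worlds: {w0, w1, w2, w4}.

4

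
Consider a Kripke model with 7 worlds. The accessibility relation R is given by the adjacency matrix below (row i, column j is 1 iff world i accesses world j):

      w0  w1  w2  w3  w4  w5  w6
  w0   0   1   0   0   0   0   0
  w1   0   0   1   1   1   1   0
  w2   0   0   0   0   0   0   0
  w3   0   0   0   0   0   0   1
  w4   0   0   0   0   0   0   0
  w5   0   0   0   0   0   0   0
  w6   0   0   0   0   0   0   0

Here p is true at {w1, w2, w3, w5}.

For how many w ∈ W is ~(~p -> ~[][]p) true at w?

2

w0: ~p -> ~[][]p is T. ✗
w1: ~p -> ~[][]p is T. ✗
w2: ~p -> ~[][]p is T. ✗
w3: ~p -> ~[][]p is T. ✗
w4: ~p -> ~[][]p is F. ✓
w5: ~p -> ~[][]p is T. ✗
w6: ~p -> ~[][]p is F. ✓
Satisfying worlds: {w4, w6}.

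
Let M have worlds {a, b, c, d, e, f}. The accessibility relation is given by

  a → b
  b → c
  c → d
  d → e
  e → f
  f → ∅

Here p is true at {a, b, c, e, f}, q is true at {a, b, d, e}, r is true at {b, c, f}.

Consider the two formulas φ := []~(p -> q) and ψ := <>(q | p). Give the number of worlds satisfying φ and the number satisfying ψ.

3 and 5

For []~(p -> q):
a: successors {b}; ~(p -> q) there: b:F. ✗
b: successors {c}; ~(p -> q) there: c:T. ✓
c: successors {d}; ~(p -> q) there: d:F. ✗
d: successors {e}; ~(p -> q) there: e:F. ✗
e: successors {f}; ~(p -> q) there: f:T. ✓
f: no successors, so []~(p -> q) holds vacuously. ✓
— 3 worlds.
For <>(q | p):
a: successors {b}; q | p there: b:T. ✓
b: successors {c}; q | p there: c:T. ✓
c: successors {d}; q | p there: d:T. ✓
d: successors {e}; q | p there: e:T. ✓
e: successors {f}; q | p there: f:T. ✓
f: no successors, so <>(q | p) fails. ✗
— 5 worlds.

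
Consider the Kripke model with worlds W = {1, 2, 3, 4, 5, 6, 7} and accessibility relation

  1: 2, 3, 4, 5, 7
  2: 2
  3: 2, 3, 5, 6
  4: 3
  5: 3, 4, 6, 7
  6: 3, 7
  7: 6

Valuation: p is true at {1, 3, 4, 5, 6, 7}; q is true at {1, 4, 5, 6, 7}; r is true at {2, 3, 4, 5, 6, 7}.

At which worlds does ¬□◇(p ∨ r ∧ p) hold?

{1, 2, 3}

1: □◇(p ∨ r ∧ p) is F. ✓
2: □◇(p ∨ r ∧ p) is F. ✓
3: □◇(p ∨ r ∧ p) is F. ✓
4: □◇(p ∨ r ∧ p) is T. ✗
5: □◇(p ∨ r ∧ p) is T. ✗
6: □◇(p ∨ r ∧ p) is T. ✗
7: □◇(p ∨ r ∧ p) is T. ✗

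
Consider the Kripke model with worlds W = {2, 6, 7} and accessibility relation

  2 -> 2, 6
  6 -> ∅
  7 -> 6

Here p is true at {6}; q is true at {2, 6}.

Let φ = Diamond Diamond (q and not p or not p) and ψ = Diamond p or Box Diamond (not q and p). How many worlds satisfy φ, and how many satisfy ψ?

For Diamond Diamond (q and not p or not p):
2: successors {2, 6}; Diamond (q and not p or not p) there: 2:T, 6:F. ✓
6: no successors, so Diamond Diamond (q and not p or not p) fails. ✗
7: successors {6}; Diamond (q and not p or not p) there: 6:F. ✗
— 1 world.
For Diamond p or Box Diamond (not q and p):
2: Diamond p is T, Box Diamond (not q and p) is F. ✓
6: Diamond p is F, Box Diamond (not q and p) is T. ✓
7: Diamond p is T, Box Diamond (not q and p) is F. ✓
— 3 worlds.

1 and 3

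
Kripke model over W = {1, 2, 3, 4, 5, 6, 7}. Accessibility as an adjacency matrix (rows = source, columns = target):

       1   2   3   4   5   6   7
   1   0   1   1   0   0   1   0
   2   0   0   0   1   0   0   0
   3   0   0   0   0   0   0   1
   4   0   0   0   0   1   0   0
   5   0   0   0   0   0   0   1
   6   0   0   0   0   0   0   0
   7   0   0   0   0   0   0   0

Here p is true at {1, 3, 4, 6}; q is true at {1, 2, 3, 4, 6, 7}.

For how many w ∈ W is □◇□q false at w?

1: successors {2, 3, 6}; ◇□q there: 2:F, 3:T, 6:F. ✗
2: successors {4}; ◇□q there: 4:T. ✓
3: successors {7}; ◇□q there: 7:F. ✗
4: successors {5}; ◇□q there: 5:T. ✓
5: successors {7}; ◇□q there: 7:F. ✗
6: no successors, so □◇□q holds vacuously. ✓
7: no successors, so □◇□q holds vacuously. ✓
Satisfying worlds: {2, 4, 6, 7}.
So □◇□q fails at the other 3 worlds.

3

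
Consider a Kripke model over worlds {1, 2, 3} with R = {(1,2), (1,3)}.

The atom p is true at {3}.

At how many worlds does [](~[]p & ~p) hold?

2

1: successors {2, 3}; ~[]p & ~p there: 2:F, 3:F. ✗
2: no successors, so [](~[]p & ~p) holds vacuously. ✓
3: no successors, so [](~[]p & ~p) holds vacuously. ✓
Satisfying worlds: {2, 3}.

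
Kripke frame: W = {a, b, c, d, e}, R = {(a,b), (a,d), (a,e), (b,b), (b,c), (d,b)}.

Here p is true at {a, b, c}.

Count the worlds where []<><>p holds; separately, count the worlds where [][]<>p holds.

For []<><>p:
a: successors {b, d, e}; <><>p there: b:T, d:T, e:F. ✗
b: successors {b, c}; <><>p there: b:T, c:F. ✗
c: no successors, so []<><>p holds vacuously. ✓
d: successors {b}; <><>p there: b:T. ✓
e: no successors, so []<><>p holds vacuously. ✓
— 3 worlds.
For [][]<>p:
a: successors {b, d, e}; []<>p there: b:F, d:T, e:T. ✗
b: successors {b, c}; []<>p there: b:F, c:T. ✗
c: no successors, so [][]<>p holds vacuously. ✓
d: successors {b}; []<>p there: b:F. ✗
e: no successors, so [][]<>p holds vacuously. ✓
— 2 worlds.

3 and 2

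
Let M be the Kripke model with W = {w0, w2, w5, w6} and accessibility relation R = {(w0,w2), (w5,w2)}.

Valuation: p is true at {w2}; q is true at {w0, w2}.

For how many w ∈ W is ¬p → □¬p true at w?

2

w0: ¬p is T, □¬p is F. ✗
w2: ¬p is F, □¬p is T. ✓
w5: ¬p is T, □¬p is F. ✗
w6: ¬p is T, □¬p is T. ✓
Satisfying worlds: {w2, w6}.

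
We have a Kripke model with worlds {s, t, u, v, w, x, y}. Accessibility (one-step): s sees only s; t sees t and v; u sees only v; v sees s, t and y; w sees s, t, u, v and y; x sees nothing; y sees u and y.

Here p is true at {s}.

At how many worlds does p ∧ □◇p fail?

s: p is T, □◇p is T. ✓
t: p is F, □◇p is F. ✗
u: p is F, □◇p is T. ✗
v: p is F, □◇p is F. ✗
w: p is F, □◇p is F. ✗
x: p is F, □◇p is T. ✗
y: p is F, □◇p is F. ✗
Satisfying worlds: {s}.
So p ∧ □◇p fails at the other 6 worlds.

6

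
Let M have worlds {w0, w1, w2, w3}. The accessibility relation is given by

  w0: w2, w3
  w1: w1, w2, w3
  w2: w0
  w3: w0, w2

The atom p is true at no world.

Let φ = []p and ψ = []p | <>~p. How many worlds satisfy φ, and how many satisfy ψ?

For []p:
w0: successors {w2, w3}; p there: w2:F, w3:F. ✗
w1: successors {w1, w2, w3}; p there: w1:F, w2:F, w3:F. ✗
w2: successors {w0}; p there: w0:F. ✗
w3: successors {w0, w2}; p there: w0:F, w2:F. ✗
— 0 worlds.
For []p | <>~p:
w0: []p is F, <>~p is T. ✓
w1: []p is F, <>~p is T. ✓
w2: []p is F, <>~p is T. ✓
w3: []p is F, <>~p is T. ✓
— 4 worlds.

0 and 4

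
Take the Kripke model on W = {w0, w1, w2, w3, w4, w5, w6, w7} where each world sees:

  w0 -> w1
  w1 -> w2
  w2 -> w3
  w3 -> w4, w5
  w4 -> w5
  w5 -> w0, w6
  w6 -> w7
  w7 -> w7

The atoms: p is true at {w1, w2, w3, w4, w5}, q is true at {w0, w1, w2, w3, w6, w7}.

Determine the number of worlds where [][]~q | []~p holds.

w0: [][]~q is F, []~p is F. ✗
w1: [][]~q is F, []~p is F. ✗
w2: [][]~q is T, []~p is F. ✓
w3: [][]~q is F, []~p is F. ✗
w4: [][]~q is F, []~p is F. ✗
w5: [][]~q is F, []~p is T. ✓
w6: [][]~q is F, []~p is T. ✓
w7: [][]~q is F, []~p is T. ✓
Satisfying worlds: {w2, w5, w6, w7}.

4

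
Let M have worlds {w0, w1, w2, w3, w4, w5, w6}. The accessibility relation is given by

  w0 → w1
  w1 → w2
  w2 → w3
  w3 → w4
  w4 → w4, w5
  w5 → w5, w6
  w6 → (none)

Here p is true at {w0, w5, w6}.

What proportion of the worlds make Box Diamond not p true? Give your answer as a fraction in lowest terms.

5/7

w0: successors {w1}; Diamond not p there: w1:T. ✓
w1: successors {w2}; Diamond not p there: w2:T. ✓
w2: successors {w3}; Diamond not p there: w3:T. ✓
w3: successors {w4}; Diamond not p there: w4:T. ✓
w4: successors {w4, w5}; Diamond not p there: w4:T, w5:F. ✗
w5: successors {w5, w6}; Diamond not p there: w5:F, w6:F. ✗
w6: no successors, so Box Diamond not p holds vacuously. ✓
That's 5 of 7 worlds, so 5/7.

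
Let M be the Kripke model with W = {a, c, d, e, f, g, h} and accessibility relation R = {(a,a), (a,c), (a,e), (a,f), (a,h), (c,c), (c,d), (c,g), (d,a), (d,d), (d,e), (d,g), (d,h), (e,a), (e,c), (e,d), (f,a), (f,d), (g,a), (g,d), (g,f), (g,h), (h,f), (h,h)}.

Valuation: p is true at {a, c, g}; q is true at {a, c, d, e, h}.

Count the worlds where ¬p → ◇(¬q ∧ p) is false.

3

a: ¬p is F, ◇(¬q ∧ p) is F. ✓
c: ¬p is F, ◇(¬q ∧ p) is T. ✓
d: ¬p is T, ◇(¬q ∧ p) is T. ✓
e: ¬p is T, ◇(¬q ∧ p) is F. ✗
f: ¬p is T, ◇(¬q ∧ p) is F. ✗
g: ¬p is F, ◇(¬q ∧ p) is F. ✓
h: ¬p is T, ◇(¬q ∧ p) is F. ✗
Satisfying worlds: {a, c, d, g}.
So ¬p → ◇(¬q ∧ p) fails at the other 3 worlds.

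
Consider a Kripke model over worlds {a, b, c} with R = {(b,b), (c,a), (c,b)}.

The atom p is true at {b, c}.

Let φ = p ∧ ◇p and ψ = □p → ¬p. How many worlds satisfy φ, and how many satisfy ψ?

For p ∧ ◇p:
a: p is F, ◇p is F. ✗
b: p is T, ◇p is T. ✓
c: p is T, ◇p is T. ✓
— 2 worlds.
For □p → ¬p:
a: □p is T, ¬p is T. ✓
b: □p is T, ¬p is F. ✗
c: □p is F, ¬p is F. ✓
— 2 worlds.

2 and 2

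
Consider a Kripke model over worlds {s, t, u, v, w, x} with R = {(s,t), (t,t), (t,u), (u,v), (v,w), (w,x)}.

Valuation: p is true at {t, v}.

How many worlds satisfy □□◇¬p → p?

s: □□◇¬p is F, p is F. ✓
t: □□◇¬p is F, p is T. ✓
u: □□◇¬p is T, p is F. ✗
v: □□◇¬p is F, p is T. ✓
w: □□◇¬p is T, p is F. ✗
x: □□◇¬p is T, p is F. ✗
Satisfying worlds: {s, t, v}.

3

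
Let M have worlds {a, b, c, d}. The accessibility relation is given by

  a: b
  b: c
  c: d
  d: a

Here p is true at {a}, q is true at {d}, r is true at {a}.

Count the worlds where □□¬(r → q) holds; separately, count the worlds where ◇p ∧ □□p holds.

1 and 0

For □□¬(r → q):
a: successors {b}; □¬(r → q) there: b:F. ✗
b: successors {c}; □¬(r → q) there: c:F. ✗
c: successors {d}; □¬(r → q) there: d:T. ✓
d: successors {a}; □¬(r → q) there: a:F. ✗
— 1 world.
For ◇p ∧ □□p:
a: ◇p is F, □□p is F. ✗
b: ◇p is F, □□p is F. ✗
c: ◇p is F, □□p is T. ✗
d: ◇p is T, □□p is F. ✗
— 0 worlds.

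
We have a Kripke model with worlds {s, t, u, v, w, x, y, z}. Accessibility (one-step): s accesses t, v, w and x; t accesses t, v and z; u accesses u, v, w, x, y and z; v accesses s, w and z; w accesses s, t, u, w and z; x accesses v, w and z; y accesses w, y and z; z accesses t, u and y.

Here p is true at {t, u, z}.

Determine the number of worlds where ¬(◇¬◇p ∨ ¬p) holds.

3

s: ◇¬◇p ∨ ¬p is T. ✗
t: ◇¬◇p ∨ ¬p is F. ✓
u: ◇¬◇p ∨ ¬p is F. ✓
v: ◇¬◇p ∨ ¬p is T. ✗
w: ◇¬◇p ∨ ¬p is T. ✗
x: ◇¬◇p ∨ ¬p is T. ✗
y: ◇¬◇p ∨ ¬p is T. ✗
z: ◇¬◇p ∨ ¬p is F. ✓
Satisfying worlds: {t, u, z}.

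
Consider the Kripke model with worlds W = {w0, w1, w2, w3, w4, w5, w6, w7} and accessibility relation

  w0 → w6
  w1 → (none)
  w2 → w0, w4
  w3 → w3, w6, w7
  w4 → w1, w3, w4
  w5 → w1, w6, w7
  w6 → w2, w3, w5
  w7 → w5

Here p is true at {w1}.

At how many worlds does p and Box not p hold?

1

w0: p is F, Box not p is T. ✗
w1: p is T, Box not p is T. ✓
w2: p is F, Box not p is T. ✗
w3: p is F, Box not p is T. ✗
w4: p is F, Box not p is F. ✗
w5: p is F, Box not p is F. ✗
w6: p is F, Box not p is T. ✗
w7: p is F, Box not p is T. ✗
Satisfying worlds: {w1}.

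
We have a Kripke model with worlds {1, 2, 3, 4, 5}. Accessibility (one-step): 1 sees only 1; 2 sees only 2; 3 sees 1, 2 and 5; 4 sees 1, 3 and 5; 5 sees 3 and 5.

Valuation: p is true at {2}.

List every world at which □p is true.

{2}

1: successors {1}; p there: 1:F. ✗
2: successors {2}; p there: 2:T. ✓
3: successors {1, 2, 5}; p there: 1:F, 2:T, 5:F. ✗
4: successors {1, 3, 5}; p there: 1:F, 3:F, 5:F. ✗
5: successors {3, 5}; p there: 3:F, 5:F. ✗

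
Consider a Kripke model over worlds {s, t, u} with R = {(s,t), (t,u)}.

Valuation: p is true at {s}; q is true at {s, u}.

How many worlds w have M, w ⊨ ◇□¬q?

1

s: successors {t}; □¬q there: t:F. ✗
t: successors {u}; □¬q there: u:T. ✓
u: no successors, so ◇□¬q fails. ✗
Satisfying worlds: {t}.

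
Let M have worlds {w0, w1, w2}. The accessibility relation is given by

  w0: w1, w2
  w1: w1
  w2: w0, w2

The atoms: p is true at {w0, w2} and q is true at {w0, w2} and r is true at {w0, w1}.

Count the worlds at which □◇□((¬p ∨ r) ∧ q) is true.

0

w0: successors {w1, w2}; ◇□((¬p ∨ r) ∧ q) there: w1:F, w2:F. ✗
w1: successors {w1}; ◇□((¬p ∨ r) ∧ q) there: w1:F. ✗
w2: successors {w0, w2}; ◇□((¬p ∨ r) ∧ q) there: w0:F, w2:F. ✗
Satisfying worlds: ∅.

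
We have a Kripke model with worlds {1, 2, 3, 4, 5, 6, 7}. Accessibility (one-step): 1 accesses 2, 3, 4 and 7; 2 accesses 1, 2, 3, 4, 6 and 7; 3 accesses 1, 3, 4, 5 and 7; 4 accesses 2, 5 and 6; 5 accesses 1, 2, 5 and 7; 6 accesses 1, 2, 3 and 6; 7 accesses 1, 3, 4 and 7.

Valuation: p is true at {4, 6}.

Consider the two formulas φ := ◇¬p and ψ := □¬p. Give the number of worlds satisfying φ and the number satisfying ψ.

7 and 1

For ◇¬p:
1: successors {2, 3, 4, 7}; ¬p there: 2:T, 3:T, 4:F, 7:T. ✓
2: successors {1, 2, 3, 4, 6, 7}; ¬p there: 1:T, 2:T, 3:T, 4:F, 6:F, 7:T. ✓
3: successors {1, 3, 4, 5, 7}; ¬p there: 1:T, 3:T, 4:F, 5:T, 7:T. ✓
4: successors {2, 5, 6}; ¬p there: 2:T, 5:T, 6:F. ✓
5: successors {1, 2, 5, 7}; ¬p there: 1:T, 2:T, 5:T, 7:T. ✓
6: successors {1, 2, 3, 6}; ¬p there: 1:T, 2:T, 3:T, 6:F. ✓
7: successors {1, 3, 4, 7}; ¬p there: 1:T, 3:T, 4:F, 7:T. ✓
— 7 worlds.
For □¬p:
1: successors {2, 3, 4, 7}; ¬p there: 2:T, 3:T, 4:F, 7:T. ✗
2: successors {1, 2, 3, 4, 6, 7}; ¬p there: 1:T, 2:T, 3:T, 4:F, 6:F, 7:T. ✗
3: successors {1, 3, 4, 5, 7}; ¬p there: 1:T, 3:T, 4:F, 5:T, 7:T. ✗
4: successors {2, 5, 6}; ¬p there: 2:T, 5:T, 6:F. ✗
5: successors {1, 2, 5, 7}; ¬p there: 1:T, 2:T, 5:T, 7:T. ✓
6: successors {1, 2, 3, 6}; ¬p there: 1:T, 2:T, 3:T, 6:F. ✗
7: successors {1, 3, 4, 7}; ¬p there: 1:T, 3:T, 4:F, 7:T. ✗
— 1 world.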